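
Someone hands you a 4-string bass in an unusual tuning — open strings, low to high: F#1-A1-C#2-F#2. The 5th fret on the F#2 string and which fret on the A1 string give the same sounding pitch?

14

Fret 5 on F#2 is MIDI 42 + 5 = 47 (B2). On the A1 string (open MIDI 33), that pitch is 47 − 33 = fret 14.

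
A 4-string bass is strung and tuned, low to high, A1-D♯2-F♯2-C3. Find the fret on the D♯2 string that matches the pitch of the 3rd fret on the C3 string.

Fret 3 on C3 is MIDI 48 + 3 = 51 (D♯3). On the D♯2 string (open MIDI 39), that pitch is 51 − 39 = fret 12.

12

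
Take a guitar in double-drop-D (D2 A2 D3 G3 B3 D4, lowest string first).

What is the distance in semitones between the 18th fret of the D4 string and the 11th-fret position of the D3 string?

19 semitones

D4 at fret 18 → G#5 (MIDI 80); D3 at fret 11 → C#4 (MIDI 61).
80 − 61 = 19, so the two pitches are 19 semitones apart, with G#5 the higher.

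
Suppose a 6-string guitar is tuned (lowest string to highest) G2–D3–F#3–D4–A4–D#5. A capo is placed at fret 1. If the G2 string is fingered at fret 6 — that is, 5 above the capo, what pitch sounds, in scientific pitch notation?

The capo raises the open G2 by 1 semitone to G#2; fretting 5 more gives G2 + 1 + 5 = G2 + 6 semitones = C#3.

C#3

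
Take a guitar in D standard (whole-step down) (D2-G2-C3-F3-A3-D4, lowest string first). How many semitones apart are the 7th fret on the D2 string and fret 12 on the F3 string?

20 semitones

D2 at fret 7 → A2 (MIDI 45); F3 at fret 12 → F4 (MIDI 65).
45 − 65 = -20, so the two pitches are 20 semitones apart, with F4 the higher.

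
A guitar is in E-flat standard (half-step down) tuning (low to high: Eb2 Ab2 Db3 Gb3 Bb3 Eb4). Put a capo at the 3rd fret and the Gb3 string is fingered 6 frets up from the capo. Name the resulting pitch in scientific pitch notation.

The capo raises the open Gb3 by 3 semitones to A3; fretting 6 more gives Gb3 + 3 + 6 = Gb3 + 9 semitones = Eb4.

Eb4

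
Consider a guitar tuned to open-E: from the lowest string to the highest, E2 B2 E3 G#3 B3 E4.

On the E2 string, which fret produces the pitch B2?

7

B2 is 7 semitones above the open E2 (E–F–F#–G–G#–A–A#–B), so it sits at fret 7.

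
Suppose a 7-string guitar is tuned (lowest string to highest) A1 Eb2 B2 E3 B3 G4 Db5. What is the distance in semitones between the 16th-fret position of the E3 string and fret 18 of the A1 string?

17 semitones

E3 at fret 16 → Ab4 (MIDI 68); A1 at fret 18 → Eb3 (MIDI 51).
68 − 51 = 17, so the two pitches are 17 semitones apart, with Ab4 the higher.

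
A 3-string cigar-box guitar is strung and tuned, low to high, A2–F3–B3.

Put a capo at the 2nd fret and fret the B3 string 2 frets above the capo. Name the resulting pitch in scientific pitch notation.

The capo raises the open B3 by 2 semitones to D♭4; fretting 2 more gives B3 + 2 + 2 = B3 + 4 semitones = E♭4.
(Also written D♯.)

E♭4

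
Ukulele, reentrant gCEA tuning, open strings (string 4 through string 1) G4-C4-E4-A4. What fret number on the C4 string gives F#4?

6

F#4 is 6 semitones above the open C4 (C–C#–D–D#–E–F–F#), so it sits at fret 6.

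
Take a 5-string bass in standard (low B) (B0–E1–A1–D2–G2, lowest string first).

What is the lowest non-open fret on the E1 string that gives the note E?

From E1, count semitones up the chromatic scale until reaching E: E–F–F#–G–…–D–D#–E — 12 steps.

12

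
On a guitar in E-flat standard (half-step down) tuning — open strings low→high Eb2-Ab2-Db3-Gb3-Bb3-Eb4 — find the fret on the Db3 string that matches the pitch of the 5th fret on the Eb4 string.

19

Eb4 at fret 5 is Eb4 + 5 semitones = Ab4.
The open Db3 string is 14 semitones below the open Eb4, so the same pitch on the Db3 string lies at fret 5 + 14 = 19.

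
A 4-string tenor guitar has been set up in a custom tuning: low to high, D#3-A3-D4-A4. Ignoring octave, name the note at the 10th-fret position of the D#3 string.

Each fret is one semitone, so D#3 + 10 = C#.
(Equivalently spelled Db.)

C#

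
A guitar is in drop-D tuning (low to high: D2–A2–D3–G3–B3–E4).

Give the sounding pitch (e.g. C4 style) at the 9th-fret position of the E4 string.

C#5

Each fret is one semitone, so E4 + 9 = C#5.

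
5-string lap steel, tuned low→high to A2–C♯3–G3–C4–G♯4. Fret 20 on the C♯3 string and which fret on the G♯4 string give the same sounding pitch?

1

Fret 20 on C♯3 is MIDI 49 + 20 = 69 (A4). On the G♯4 string (open MIDI 68), that pitch is 69 − 68 = fret 1.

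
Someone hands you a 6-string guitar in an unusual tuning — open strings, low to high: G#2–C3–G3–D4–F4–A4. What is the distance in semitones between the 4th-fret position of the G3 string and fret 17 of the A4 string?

27 semitones

G3 at fret 4 → B3 (MIDI 59); A4 at fret 17 → D6 (MIDI 86).
59 − 86 = -27, so the two pitches are 27 semitones apart, with D6 the higher.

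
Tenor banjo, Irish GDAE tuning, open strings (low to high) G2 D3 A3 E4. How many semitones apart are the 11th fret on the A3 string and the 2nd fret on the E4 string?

2 semitones

A3 at fret 11 → G♯4 (MIDI 68); E4 at fret 2 → F♯4 (MIDI 66).
68 − 66 = 2, so the two pitches are 2 semitones apart, with G♯4 the higher.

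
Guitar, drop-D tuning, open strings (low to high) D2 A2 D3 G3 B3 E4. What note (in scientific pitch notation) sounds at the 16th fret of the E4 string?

G#5

Each fret is one semitone, so E4 + 16 = G#5.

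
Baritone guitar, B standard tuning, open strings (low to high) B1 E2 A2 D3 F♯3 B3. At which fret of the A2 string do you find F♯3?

F♯3 is 9 semitones above the open A2 (A–A#–B–C–C#–D–D#–E–F–F#), so it sits at fret 9.

9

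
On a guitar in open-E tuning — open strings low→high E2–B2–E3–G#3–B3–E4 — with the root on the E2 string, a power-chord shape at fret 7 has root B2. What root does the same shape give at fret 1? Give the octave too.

Moving from fret 7 to fret 1 shifts the root by -6 semitones.
B2 down 6 semitones is F2.

F2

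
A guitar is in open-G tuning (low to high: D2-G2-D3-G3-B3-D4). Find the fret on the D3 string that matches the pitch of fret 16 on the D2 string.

4

D2 at fret 16 is D2 + 16 semitones = F#3.
The open D3 string is 12 semitones above the open D2, so the same pitch on the D3 string lies at fret 16 − 12 = 4.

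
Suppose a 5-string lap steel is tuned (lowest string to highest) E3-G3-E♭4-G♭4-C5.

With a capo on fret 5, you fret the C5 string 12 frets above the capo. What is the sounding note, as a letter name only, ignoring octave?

F

The capo raises the open C5 by 5 semitones to F5; fretting 12 more gives C5 + 5 + 12 = C5 + 17 semitones, landing on F.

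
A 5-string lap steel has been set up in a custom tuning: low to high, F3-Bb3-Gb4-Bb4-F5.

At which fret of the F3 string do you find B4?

18

B4 is 18 semitones above the open F3 (F–Gb–G–Ab–…–A–Bb–B), so it sits at fret 18.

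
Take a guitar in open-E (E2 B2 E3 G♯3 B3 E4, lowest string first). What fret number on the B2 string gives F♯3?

F♯3 is 7 semitones above the open B2 (B–C–C#–D–D#–E–F–F#), so it sits at fret 7.

7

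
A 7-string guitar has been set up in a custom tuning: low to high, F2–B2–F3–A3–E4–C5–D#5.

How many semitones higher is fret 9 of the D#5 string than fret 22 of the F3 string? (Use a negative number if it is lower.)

9 semitones

D#5 at fret 9 → C6 (MIDI 84); F3 at fret 22 → D#5 (MIDI 75).
84 − 75 = 9, so the two pitches are 9 semitones apart.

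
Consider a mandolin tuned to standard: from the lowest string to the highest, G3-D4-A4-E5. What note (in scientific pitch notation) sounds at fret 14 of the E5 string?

E5 is MIDI 76. Adding 14 gives 90, which is F#6.

F#6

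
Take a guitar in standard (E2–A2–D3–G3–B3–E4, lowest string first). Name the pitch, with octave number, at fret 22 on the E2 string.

The open E2 string plus 22 semitones: E–F–F#–G–…–C–C#–D.
The walk passes from B into C 2 times, so the octave number goes from 2 to 4.

D4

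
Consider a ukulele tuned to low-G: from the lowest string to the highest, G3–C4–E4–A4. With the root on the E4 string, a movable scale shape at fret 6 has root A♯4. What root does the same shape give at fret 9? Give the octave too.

Moving from fret 6 to fret 9 shifts the root by 3 semitones.
A♯4 up 3 semitones is C♯5.

C♯5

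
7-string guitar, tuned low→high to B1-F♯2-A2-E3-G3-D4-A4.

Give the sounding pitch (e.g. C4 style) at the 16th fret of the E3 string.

E3 is MIDI 52. Adding 16 gives 68, which is G♯4.

G♯4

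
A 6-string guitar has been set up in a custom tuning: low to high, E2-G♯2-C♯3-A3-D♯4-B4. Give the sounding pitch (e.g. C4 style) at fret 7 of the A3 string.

E4

The open A3 string plus 7 semitones: A–A#–B–C–C#–D–D#–E.
The walk passes from B into C once, so the octave number goes from 3 to 4.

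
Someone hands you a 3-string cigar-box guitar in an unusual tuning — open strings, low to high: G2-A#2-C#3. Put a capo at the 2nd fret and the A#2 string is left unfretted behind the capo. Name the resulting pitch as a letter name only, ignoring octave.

The capo raises the open A#2 by 2 semitones to C3; fretting 0 more gives A#2 + 2 + 0 = A#2 + 2 semitones, landing on C.

C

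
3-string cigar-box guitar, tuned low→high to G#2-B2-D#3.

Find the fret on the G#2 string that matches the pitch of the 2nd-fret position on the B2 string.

Fret 2 on B2 is MIDI 47 + 2 = 49 (C#3). On the G#2 string (open MIDI 44), that pitch is 49 − 44 = fret 5.

5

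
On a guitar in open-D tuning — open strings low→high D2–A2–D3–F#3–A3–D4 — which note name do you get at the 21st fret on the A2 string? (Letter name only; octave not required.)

F#

The open A2 string plus 21 semitones: A–A#–B–C–…–E–F–F#.
(Equivalently spelled Gb.)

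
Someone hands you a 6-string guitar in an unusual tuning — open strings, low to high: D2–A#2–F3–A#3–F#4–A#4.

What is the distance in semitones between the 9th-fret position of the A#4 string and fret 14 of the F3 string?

12 semitones

A#4 at fret 9 → G5 (MIDI 79); F3 at fret 14 → G4 (MIDI 67).
79 − 67 = 12, so the two pitches are 12 semitones apart, with G5 the higher.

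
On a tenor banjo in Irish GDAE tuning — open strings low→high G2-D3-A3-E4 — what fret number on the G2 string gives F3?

10

F3 is 10 semitones above the open G2 (G–G#–A–A#–…–D#–E–F), so it sits at fret 10.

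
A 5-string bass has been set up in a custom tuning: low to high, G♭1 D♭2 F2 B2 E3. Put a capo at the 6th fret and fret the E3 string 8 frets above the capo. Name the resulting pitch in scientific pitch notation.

The capo raises the open E3 by 6 semitones to B♭3; fretting 8 more gives E3 + 6 + 8 = E3 + 14 semitones = G♭4.

G♭4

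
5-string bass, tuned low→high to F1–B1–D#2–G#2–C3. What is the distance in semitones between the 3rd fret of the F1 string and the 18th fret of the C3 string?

F1 at fret 3 → G#1 (MIDI 32); C3 at fret 18 → F#4 (MIDI 66).
32 − 66 = -34, so the two pitches are 34 semitones apart, with F#4 the higher.

34 semitones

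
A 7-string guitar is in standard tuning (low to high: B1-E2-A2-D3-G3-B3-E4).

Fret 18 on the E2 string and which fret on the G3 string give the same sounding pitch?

Fret 18 on E2 is MIDI 40 + 18 = 58 (A♯3). On the G3 string (open MIDI 55), that pitch is 58 − 55 = fret 3.

3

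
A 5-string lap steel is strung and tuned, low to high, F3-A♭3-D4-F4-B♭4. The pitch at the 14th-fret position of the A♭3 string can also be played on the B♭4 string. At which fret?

Fret 14 on A♭3 is MIDI 56 + 14 = 70 (B♭4). On the B♭4 string (open MIDI 70), that pitch is 70 − 70 = fret 0.

0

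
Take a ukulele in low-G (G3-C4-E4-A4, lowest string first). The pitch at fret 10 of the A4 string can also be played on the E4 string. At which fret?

15

A4 at fret 10 is A4 + 10 semitones = G5.
The open E4 string is 5 semitones below the open A4, so the same pitch on the E4 string lies at fret 10 + 5 = 15.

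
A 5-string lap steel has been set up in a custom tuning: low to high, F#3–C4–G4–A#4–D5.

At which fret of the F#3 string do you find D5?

D5 is 20 semitones above the open F#3 (F#–G–G#–A–…–C–C#–D), so it sits at fret 20.

20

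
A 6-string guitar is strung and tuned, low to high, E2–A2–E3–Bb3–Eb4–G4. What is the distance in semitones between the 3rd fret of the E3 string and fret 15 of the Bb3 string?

18 semitones

E3 at fret 3 → G3 (MIDI 55); Bb3 at fret 15 → Db5 (MIDI 73).
55 − 73 = -18, so the two pitches are 18 semitones apart, with Db5 the higher.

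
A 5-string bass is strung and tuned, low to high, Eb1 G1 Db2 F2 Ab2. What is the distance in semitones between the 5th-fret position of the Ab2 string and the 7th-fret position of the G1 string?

Ab2 at fret 5 → Db3 (MIDI 49); G1 at fret 7 → D2 (MIDI 38).
49 − 38 = 11, so the two pitches are 11 semitones apart, with Db3 the higher.

11 semitones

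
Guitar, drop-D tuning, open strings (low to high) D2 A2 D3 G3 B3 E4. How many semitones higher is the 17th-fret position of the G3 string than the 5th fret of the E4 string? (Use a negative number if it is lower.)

G3 at fret 17 → C5 (MIDI 72); E4 at fret 5 → A4 (MIDI 69).
72 − 69 = 3, so the two pitches are 3 semitones apart.

3 semitones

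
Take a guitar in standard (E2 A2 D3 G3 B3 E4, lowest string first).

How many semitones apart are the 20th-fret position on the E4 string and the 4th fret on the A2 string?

E4 at fret 20 → C6 (MIDI 84); A2 at fret 4 → C♯3 (MIDI 49).
84 − 49 = 35, so the two pitches are 35 semitones apart, with C6 the higher.

35 semitones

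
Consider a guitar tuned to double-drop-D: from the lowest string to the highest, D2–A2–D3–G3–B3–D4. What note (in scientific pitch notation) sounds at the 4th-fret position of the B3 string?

D#4

The open B3 string plus 4 semitones: B–C–C#–D–D#.
The walk passes from B into C once, so the octave number goes from 3 to 4.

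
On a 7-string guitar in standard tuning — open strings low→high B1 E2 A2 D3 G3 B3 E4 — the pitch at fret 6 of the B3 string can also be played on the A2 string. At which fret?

Fret 6 on B3 is MIDI 59 + 6 = 65 (F4). On the A2 string (open MIDI 45), that pitch is 65 − 45 = fret 20.

20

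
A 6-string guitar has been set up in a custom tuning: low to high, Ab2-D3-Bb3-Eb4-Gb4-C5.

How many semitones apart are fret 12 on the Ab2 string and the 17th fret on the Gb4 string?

Ab2 at fret 12 → Ab3 (MIDI 56); Gb4 at fret 17 → B5 (MIDI 83).
56 − 83 = -27, so the two pitches are 27 semitones apart, with B5 the higher.

27 semitones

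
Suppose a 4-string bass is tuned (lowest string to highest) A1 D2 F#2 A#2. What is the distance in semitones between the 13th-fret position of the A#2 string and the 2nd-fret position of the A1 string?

24 semitones

A#2 at fret 13 → B3 (MIDI 59); A1 at fret 2 → B1 (MIDI 35).
59 − 35 = 24, so the two pitches are 24 semitones apart, with B3 the higher.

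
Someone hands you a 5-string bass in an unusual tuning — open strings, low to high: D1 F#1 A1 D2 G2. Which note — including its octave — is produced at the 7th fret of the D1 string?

The open D1 string plus 7 semitones: D–D#–E–F–F#–G–G#–A.
No B→C boundary is crossed, so the octave stays at 1.

A1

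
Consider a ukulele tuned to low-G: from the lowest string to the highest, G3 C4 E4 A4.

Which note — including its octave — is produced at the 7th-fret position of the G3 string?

Each fret is one semitone, so G3 + 7 = D4.

D4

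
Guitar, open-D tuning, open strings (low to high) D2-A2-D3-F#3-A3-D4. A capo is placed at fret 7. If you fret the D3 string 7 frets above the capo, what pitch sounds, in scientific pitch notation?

E4

The capo raises the open D3 by 7 semitones to A3; fretting 7 more gives D3 + 7 + 7 = D3 + 14 semitones = E4.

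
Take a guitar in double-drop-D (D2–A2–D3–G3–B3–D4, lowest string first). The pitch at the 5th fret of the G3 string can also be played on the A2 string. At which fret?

15

Fret 5 on G3 is MIDI 55 + 5 = 60 (C4). On the A2 string (open MIDI 45), that pitch is 60 − 45 = fret 15.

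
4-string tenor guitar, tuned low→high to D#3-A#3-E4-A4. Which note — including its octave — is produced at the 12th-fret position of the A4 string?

A5

A4 is MIDI 69. Adding 12 gives 81, which is A5.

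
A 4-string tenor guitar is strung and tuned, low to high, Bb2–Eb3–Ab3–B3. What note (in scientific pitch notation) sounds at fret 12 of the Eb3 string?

Eb4

The open Eb3 string plus 12 semitones: Eb–E–F–Gb–…–Db–D–Eb.
The walk passes from B into C once, so the octave number goes from 3 to 4.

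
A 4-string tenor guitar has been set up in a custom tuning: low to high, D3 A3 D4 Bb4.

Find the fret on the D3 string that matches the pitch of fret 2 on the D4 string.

14

D4 at fret 2 is D4 + 2 semitones = E4.
The open D3 string is 12 semitones below the open D4, so the same pitch on the D3 string lies at fret 2 + 12 = 14.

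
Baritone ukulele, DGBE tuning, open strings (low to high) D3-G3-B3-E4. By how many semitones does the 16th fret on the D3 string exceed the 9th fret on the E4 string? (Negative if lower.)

-7 semitones

D3 at fret 16 → F#4 (MIDI 66); E4 at fret 9 → C#5 (MIDI 73).
66 − 73 = -7, so the two pitches are 7 semitones apart.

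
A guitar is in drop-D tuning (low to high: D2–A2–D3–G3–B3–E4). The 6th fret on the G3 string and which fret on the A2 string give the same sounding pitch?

Fret 6 on G3 is MIDI 55 + 6 = 61 (C#4). On the A2 string (open MIDI 45), that pitch is 61 − 45 = fret 16.

16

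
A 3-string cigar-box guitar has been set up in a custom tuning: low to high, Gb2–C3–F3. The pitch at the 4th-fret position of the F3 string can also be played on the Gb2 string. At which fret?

15

F3 at fret 4 is F3 + 4 semitones = A3.
The open Gb2 string is 11 semitones below the open F3, so the same pitch on the Gb2 string lies at fret 4 + 11 = 15.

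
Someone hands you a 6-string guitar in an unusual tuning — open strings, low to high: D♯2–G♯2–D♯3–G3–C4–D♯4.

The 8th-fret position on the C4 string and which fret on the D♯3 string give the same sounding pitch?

17

Fret 8 on C4 is MIDI 60 + 8 = 68 (G♯4). On the D♯3 string (open MIDI 51), that pitch is 68 − 51 = fret 17.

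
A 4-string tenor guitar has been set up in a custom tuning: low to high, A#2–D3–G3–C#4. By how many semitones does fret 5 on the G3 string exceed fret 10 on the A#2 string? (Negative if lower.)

G3 at fret 5 → C4 (MIDI 60); A#2 at fret 10 → G#3 (MIDI 56).
60 − 56 = 4, so the two pitches are 4 semitones apart.

4 semitones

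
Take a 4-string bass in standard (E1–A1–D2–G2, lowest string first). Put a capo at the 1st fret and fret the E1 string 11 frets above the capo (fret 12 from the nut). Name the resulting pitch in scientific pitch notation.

The capo raises the open E1 by 1 semitone to F1; fretting 11 more gives E1 + 1 + 11 = E1 + 12 semitones = E2.

E2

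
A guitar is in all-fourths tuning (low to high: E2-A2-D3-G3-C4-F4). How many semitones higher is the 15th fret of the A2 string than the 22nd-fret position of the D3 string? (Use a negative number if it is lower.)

-12 semitones

A2 at fret 15 → C4 (MIDI 60); D3 at fret 22 → C5 (MIDI 72).
60 − 72 = -12, so the two pitches are 12 semitones apart.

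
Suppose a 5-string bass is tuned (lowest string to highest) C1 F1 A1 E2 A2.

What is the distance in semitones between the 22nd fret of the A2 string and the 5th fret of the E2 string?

A2 at fret 22 → G4 (MIDI 67); E2 at fret 5 → A2 (MIDI 45).
67 − 45 = 22, so the two pitches are 22 semitones apart, with G4 the higher.

22 semitones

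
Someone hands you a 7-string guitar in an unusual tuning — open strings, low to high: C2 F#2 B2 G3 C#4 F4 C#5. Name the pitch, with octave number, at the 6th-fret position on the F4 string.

B4

F4 is MIDI 65. Adding 6 gives 71, which is B4.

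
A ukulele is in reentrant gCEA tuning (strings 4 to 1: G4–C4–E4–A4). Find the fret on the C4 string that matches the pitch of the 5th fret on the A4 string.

14

Fret 5 on A4 is MIDI 69 + 5 = 74 (D5). On the C4 string (open MIDI 60), that pitch is 74 − 60 = fret 14.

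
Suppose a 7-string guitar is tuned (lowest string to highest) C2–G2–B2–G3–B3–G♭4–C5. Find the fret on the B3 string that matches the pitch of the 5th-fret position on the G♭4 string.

G♭4 at fret 5 is G♭4 + 5 semitones = B4.
The open B3 string is 7 semitones below the open G♭4, so the same pitch on the B3 string lies at fret 5 + 7 = 12.

12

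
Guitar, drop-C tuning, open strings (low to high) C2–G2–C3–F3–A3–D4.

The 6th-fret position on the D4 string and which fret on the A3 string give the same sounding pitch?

Fret 6 on D4 is MIDI 62 + 6 = 68 (G#4). On the A3 string (open MIDI 57), that pitch is 68 − 57 = fret 11.

11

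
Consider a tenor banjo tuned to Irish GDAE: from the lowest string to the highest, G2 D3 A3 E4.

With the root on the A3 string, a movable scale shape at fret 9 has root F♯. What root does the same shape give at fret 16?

C♯

Moving from fret 9 to fret 16 shifts the root by 7 semitones.
F♯ up 7 semitones is C♯.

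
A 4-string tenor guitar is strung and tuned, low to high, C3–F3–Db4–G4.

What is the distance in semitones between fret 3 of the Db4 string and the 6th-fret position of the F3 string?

Db4 at fret 3 → E4 (MIDI 64); F3 at fret 6 → B3 (MIDI 59).
64 − 59 = 5, so the two pitches are 5 semitones apart, with E4 the higher.

5 semitones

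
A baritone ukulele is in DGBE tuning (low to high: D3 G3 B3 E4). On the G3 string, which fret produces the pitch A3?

2

A3 is 2 semitones above the open G3 (G–G#–A), so it sits at fret 2.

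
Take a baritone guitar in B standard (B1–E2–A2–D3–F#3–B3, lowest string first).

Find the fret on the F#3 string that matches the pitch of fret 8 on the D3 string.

D3 at fret 8 is D3 + 8 semitones = A#3.
The open F#3 string is 4 semitones above the open D3, so the same pitch on the F#3 string lies at fret 8 − 4 = 4.

4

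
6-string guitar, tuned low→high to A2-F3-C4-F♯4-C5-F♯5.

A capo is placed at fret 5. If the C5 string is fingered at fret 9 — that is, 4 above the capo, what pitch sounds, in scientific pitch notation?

A5

The capo raises the open C5 by 5 semitones to F5; fretting 4 more gives C5 + 5 + 4 = C5 + 9 semitones = A5.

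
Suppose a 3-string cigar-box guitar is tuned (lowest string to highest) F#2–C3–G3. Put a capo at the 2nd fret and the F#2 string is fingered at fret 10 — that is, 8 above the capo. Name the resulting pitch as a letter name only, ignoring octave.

The capo raises the open F#2 by 2 semitones to G#2; fretting 8 more gives F#2 + 2 + 8 = F#2 + 10 semitones, landing on E.

E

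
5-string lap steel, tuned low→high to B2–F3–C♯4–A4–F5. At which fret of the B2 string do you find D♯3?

4

D♯3 is 4 semitones above the open B2 (B–C–C#–D–D#), so it sits at fret 4.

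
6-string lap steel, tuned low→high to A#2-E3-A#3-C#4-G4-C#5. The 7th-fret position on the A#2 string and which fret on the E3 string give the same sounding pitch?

A#2 at fret 7 is A#2 + 7 semitones = F3.
The open E3 string is 6 semitones above the open A#2, so the same pitch on the E3 string lies at fret 7 − 6 = 1.

1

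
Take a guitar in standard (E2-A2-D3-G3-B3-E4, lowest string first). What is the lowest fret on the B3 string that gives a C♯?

2

From B3, count semitones up the chromatic scale until reaching C♯: B–C–C# — 2 steps.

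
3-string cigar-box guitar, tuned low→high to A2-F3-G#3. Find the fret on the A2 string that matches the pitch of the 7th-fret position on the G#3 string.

G#3 at fret 7 is G#3 + 7 semitones = D#4.
The open A2 string is 11 semitones below the open G#3, so the same pitch on the A2 string lies at fret 7 + 11 = 18.

18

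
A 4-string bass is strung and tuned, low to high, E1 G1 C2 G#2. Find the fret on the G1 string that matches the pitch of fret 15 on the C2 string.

20

C2 at fret 15 is C2 + 15 semitones = D#3.
The open G1 string is 5 semitones below the open C2, so the same pitch on the G1 string lies at fret 15 + 5 = 20.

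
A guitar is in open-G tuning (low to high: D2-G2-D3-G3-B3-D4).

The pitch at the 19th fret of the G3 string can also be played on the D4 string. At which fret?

12

G3 at fret 19 is G3 + 19 semitones = D5.
The open D4 string is 7 semitones above the open G3, so the same pitch on the D4 string lies at fret 19 − 7 = 12.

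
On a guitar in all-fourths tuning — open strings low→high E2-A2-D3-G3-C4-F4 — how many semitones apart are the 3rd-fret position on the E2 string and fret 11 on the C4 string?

E2 at fret 3 → G2 (MIDI 43); C4 at fret 11 → B4 (MIDI 71).
43 − 71 = -28, so the two pitches are 28 semitones apart, with B4 the higher.

28 semitones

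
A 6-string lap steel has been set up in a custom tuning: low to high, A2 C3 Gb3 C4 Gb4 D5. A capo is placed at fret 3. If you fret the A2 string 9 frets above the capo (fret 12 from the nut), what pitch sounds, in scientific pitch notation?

The capo raises the open A2 by 3 semitones to C3; fretting 9 more gives A2 + 3 + 9 = A2 + 12 semitones = A3.

A3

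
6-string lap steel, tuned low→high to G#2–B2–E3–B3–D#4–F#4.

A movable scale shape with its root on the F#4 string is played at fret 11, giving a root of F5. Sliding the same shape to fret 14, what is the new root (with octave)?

Moving from fret 11 to fret 14 shifts the root by 3 semitones.
F5 up 3 semitones is G#5.

G#5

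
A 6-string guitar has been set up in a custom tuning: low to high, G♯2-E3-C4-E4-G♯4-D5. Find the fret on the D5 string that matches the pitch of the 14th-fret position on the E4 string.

E4 at fret 14 is E4 + 14 semitones = F♯5.
The open D5 string is 10 semitones above the open E4, so the same pitch on the D5 string lies at fret 14 − 10 = 4.

4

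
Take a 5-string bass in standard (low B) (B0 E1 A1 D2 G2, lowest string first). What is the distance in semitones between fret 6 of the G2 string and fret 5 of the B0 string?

21 semitones

G2 at fret 6 → C♯3 (MIDI 49); B0 at fret 5 → E1 (MIDI 28).
49 − 28 = 21, so the two pitches are 21 semitones apart, with C♯3 the higher.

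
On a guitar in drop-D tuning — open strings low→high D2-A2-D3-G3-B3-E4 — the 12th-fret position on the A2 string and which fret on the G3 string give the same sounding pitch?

2

Fret 12 on A2 is MIDI 45 + 12 = 57 (A3). On the G3 string (open MIDI 55), that pitch is 57 − 55 = fret 2.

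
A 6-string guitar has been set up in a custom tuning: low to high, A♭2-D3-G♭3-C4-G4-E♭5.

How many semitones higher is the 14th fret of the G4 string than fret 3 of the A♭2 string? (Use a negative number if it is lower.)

G4 at fret 14 → A5 (MIDI 81); A♭2 at fret 3 → B2 (MIDI 47).
81 − 47 = 34, so the two pitches are 34 semitones apart.

34 semitones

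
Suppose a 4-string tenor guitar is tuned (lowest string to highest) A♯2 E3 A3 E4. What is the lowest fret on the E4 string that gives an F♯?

2

From E4, count semitones up the chromatic scale until reaching F♯: E–F–F# — 2 steps.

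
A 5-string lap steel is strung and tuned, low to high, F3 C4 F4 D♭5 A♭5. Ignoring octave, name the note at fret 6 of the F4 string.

F4 is MIDI 65. Adding 6 gives 71; 71 mod 12 = 11, i.e. B.

B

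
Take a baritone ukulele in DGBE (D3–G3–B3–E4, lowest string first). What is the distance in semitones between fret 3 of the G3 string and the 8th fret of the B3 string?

G3 at fret 3 → A♯3 (MIDI 58); B3 at fret 8 → G4 (MIDI 67).
58 − 67 = -9, so the two pitches are 9 semitones apart, with G4 the higher.

9 semitones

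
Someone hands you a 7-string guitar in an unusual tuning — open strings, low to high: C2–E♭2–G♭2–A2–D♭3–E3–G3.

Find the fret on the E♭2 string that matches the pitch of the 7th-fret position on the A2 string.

13

A2 at fret 7 is A2 + 7 semitones = E3.
The open E♭2 string is 6 semitones below the open A2, so the same pitch on the E♭2 string lies at fret 7 + 6 = 13.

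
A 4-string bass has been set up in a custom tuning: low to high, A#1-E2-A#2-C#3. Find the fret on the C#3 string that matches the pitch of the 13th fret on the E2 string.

4

E2 at fret 13 is E2 + 13 semitones = F3.
The open C#3 string is 9 semitones above the open E2, so the same pitch on the C#3 string lies at fret 13 − 9 = 4.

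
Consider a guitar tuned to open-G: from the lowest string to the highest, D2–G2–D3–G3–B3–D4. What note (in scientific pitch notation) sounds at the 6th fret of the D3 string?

G#3

Each fret is one semitone, so D3 + 6 = G#3.
(Equivalently spelled Ab3.)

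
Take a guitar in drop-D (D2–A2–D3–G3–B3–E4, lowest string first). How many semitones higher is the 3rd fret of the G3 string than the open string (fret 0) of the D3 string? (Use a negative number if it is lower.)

G3 at fret 3 → A♯3 (MIDI 58); D3 at fret 0 → D3 (MIDI 50).
58 − 50 = 8, so the two pitches are 8 semitones apart.

8 semitones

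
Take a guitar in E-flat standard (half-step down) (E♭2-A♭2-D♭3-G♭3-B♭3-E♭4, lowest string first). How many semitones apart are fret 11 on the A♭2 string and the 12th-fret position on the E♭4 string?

20 semitones

A♭2 at fret 11 → G3 (MIDI 55); E♭4 at fret 12 → E♭5 (MIDI 75).
55 − 75 = -20, so the two pitches are 20 semitones apart, with E♭5 the higher.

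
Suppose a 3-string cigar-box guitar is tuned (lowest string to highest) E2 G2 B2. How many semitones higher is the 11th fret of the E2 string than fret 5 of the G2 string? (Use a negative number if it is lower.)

3 semitones

E2 at fret 11 → D#3 (MIDI 51); G2 at fret 5 → C3 (MIDI 48).
51 − 48 = 3, so the two pitches are 3 semitones apart.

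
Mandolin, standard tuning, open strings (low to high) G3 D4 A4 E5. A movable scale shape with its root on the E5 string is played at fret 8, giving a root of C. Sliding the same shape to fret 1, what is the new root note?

F

Moving from fret 8 to fret 1 shifts the root by -7 semitones.
C down 7 semitones is F.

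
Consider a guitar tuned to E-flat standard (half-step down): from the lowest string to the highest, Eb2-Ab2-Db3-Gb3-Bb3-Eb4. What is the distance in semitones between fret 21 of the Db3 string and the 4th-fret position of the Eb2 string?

Db3 at fret 21 → Bb4 (MIDI 70); Eb2 at fret 4 → G2 (MIDI 43).
70 − 43 = 27, so the two pitches are 27 semitones apart, with Bb4 the higher.

27 semitones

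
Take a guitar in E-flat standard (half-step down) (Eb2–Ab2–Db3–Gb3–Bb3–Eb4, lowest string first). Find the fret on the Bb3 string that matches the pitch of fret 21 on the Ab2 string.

7

Ab2 at fret 21 is Ab2 + 21 semitones = F4.
The open Bb3 string is 14 semitones above the open Ab2, so the same pitch on the Bb3 string lies at fret 21 − 14 = 7.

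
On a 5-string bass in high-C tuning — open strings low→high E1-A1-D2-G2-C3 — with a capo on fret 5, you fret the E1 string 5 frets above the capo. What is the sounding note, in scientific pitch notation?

The capo raises the open E1 by 5 semitones to A1; fretting 5 more gives E1 + 5 + 5 = E1 + 10 semitones = D2.

D2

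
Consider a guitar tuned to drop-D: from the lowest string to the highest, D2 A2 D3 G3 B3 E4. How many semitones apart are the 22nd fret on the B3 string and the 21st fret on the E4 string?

4 semitones

B3 at fret 22 → A5 (MIDI 81); E4 at fret 21 → C♯6 (MIDI 85).
81 − 85 = -4, so the two pitches are 4 semitones apart, with C♯6 the higher.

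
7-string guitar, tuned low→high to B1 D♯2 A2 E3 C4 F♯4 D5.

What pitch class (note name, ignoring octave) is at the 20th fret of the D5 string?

A♯

Each fret is one semitone, so D5 + 20 = A♯.
(Equivalently spelled B♭.)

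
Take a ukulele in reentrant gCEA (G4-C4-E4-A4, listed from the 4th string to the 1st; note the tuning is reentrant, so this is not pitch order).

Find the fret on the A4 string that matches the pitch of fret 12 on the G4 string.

10

G4 at fret 12 is G4 + 12 semitones = G5.
The open A4 string is 2 semitones above the open G4, so the same pitch on the A4 string lies at fret 12 − 2 = 10.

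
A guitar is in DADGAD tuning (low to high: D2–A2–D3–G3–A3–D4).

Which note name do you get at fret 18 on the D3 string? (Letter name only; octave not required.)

The open D3 string plus 18 semitones: D–D#–E–F–…–F#–G–G#.

G#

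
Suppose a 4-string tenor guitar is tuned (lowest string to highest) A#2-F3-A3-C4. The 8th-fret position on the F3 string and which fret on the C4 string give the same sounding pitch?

F3 at fret 8 is F3 + 8 semitones = C#4.
The open C4 string is 7 semitones above the open F3, so the same pitch on the C4 string lies at fret 8 − 7 = 1.

1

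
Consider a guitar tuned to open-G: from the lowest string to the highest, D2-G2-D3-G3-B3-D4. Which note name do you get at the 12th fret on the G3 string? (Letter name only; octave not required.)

G

G3 is MIDI 55. Adding 12 gives 67; 67 mod 12 = 7, i.e. G.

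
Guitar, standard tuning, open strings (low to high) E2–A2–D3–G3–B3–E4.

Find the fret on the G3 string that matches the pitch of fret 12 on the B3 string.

16

B3 at fret 12 is B3 + 12 semitones = B4.
The open G3 string is 4 semitones below the open B3, so the same pitch on the G3 string lies at fret 12 + 4 = 16.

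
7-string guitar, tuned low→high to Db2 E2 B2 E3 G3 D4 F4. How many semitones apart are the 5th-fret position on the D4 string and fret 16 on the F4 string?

14 semitones

D4 at fret 5 → G4 (MIDI 67); F4 at fret 16 → A5 (MIDI 81).
67 − 81 = -14, so the two pitches are 14 semitones apart, with A5 the higher.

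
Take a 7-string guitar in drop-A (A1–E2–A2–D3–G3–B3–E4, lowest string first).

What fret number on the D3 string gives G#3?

G#3 is 6 semitones above the open D3 (D–D#–E–F–F#–G–G#), so it sits at fret 6.

6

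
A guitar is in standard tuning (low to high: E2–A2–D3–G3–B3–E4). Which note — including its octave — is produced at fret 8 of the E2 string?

The open E2 string plus 8 semitones: E–F–F#–G–G#–A–A#–B–C.
The walk passes from B into C once, so the octave number goes from 2 to 3.

C3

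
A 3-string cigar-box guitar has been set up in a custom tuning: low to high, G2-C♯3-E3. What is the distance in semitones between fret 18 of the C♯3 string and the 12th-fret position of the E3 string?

3 semitones

C♯3 at fret 18 → G4 (MIDI 67); E3 at fret 12 → E4 (MIDI 64).
67 − 64 = 3, so the two pitches are 3 semitones apart, with G4 the higher.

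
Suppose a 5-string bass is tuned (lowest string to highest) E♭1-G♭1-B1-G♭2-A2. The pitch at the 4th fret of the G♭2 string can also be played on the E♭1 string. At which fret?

Fret 4 on G♭2 is MIDI 42 + 4 = 46 (B♭2). On the E♭1 string (open MIDI 27), that pitch is 46 − 27 = fret 19.

19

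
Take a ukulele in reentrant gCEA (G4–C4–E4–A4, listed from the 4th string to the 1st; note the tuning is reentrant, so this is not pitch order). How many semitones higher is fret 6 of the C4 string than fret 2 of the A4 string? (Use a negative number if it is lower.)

-5 semitones

C4 at fret 6 → F#4 (MIDI 66); A4 at fret 2 → B4 (MIDI 71).
66 − 71 = -5, so the two pitches are 5 semitones apart.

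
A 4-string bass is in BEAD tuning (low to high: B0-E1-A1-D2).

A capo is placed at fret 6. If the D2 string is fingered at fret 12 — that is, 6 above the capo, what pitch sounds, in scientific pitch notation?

D3

The capo raises the open D2 by 6 semitones to G#2; fretting 6 more gives D2 + 6 + 6 = D2 + 12 semitones = D3.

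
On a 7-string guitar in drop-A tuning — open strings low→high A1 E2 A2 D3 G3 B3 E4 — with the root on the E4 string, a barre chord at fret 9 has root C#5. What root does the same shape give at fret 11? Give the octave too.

D#5

Moving from fret 9 to fret 11 shifts the root by 2 semitones.
C#5 up 2 semitones is D#5.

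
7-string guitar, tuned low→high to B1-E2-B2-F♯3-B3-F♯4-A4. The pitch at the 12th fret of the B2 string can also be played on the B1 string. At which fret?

Fret 12 on B2 is MIDI 47 + 12 = 59 (B3). On the B1 string (open MIDI 35), that pitch is 59 − 35 = fret 24.

24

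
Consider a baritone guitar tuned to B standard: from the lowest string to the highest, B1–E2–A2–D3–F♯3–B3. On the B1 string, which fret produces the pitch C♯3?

C♯3 is 14 semitones above the open B1 (B–C–C#–D–…–B–C–C#), so it sits at fret 14.

14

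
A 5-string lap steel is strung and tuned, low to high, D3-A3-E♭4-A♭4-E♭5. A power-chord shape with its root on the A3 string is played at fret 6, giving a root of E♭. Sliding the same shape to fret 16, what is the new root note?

Moving from fret 6 to fret 16 shifts the root by 10 semitones.
E♭ up 10 semitones is D♭.

D♭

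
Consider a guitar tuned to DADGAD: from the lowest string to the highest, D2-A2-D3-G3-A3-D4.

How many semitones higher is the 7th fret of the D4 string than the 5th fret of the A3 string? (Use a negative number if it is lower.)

7 semitones

D4 at fret 7 → A4 (MIDI 69); A3 at fret 5 → D4 (MIDI 62).
69 − 62 = 7, so the two pitches are 7 semitones apart.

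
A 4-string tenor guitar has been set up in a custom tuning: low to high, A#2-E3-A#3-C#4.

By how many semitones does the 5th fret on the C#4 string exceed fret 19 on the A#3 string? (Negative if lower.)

C#4 at fret 5 → F#4 (MIDI 66); A#3 at fret 19 → F5 (MIDI 77).
66 − 77 = -11, so the two pitches are 11 semitones apart.

-11 semitones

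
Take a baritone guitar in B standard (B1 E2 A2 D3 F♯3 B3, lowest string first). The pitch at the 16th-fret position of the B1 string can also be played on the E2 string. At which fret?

11

Fret 16 on B1 is MIDI 35 + 16 = 51 (D♯3). On the E2 string (open MIDI 40), that pitch is 51 − 40 = fret 11.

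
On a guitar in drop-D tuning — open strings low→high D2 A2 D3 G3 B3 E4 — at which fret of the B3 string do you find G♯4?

9

G♯4 is 9 semitones above the open B3 (B–C–C#–D–D#–E–F–F#–G–G#), so it sits at fret 9.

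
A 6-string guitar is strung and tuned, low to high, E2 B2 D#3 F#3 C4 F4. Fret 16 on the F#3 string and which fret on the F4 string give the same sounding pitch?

5

Fret 16 on F#3 is MIDI 54 + 16 = 70 (A#4). On the F4 string (open MIDI 65), that pitch is 70 − 65 = fret 5.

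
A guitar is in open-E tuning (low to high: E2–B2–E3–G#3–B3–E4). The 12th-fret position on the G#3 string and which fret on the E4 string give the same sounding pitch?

4

Fret 12 on G#3 is MIDI 56 + 12 = 68 (G#4). On the E4 string (open MIDI 64), that pitch is 68 − 64 = fret 4.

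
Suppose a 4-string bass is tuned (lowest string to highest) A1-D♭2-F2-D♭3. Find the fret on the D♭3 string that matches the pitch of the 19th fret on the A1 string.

3

A1 at fret 19 is A1 + 19 semitones = E3.
The open D♭3 string is 16 semitones above the open A1, so the same pitch on the D♭3 string lies at fret 19 − 16 = 3.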